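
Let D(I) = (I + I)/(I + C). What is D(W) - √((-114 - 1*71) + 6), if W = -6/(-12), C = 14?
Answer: 2/29 - I*√179 ≈ 0.068966 - 13.379*I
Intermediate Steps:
W = ½ (W = -6*(-1/12) = ½ ≈ 0.50000)
D(I) = 2*I/(14 + I) (D(I) = (I + I)/(I + 14) = (2*I)/(14 + I) = 2*I/(14 + I))
D(W) - √((-114 - 1*71) + 6) = 2*(½)/(14 + ½) - √((-114 - 1*71) + 6) = 2*(½)/(29/2) - √((-114 - 71) + 6) = 2*(½)*(2/29) - √(-185 + 6) = 2/29 - √(-179) = 2/29 - I*√179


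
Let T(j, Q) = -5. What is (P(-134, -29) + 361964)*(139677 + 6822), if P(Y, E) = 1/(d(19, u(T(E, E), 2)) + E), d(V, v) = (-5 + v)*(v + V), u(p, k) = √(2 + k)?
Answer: 4878517344813/92 ≈ 5.3027e+10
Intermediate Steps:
d(V, v) = (-5 + v)*(V + v)
P(Y, E) = 1/(-63 + E) (P(Y, E) = 1/(((√(2 + 2))² - 5*19 - 5*√(2 + 2) + 19*√(2 + 2)) + E) = 1/(((√4)² - 95 - 5*√4 + 19*√4) + E) = 1/((2² - 95 - 5*2 + 19*2) + E) = 1/((4 - 95 - 10 + 38) + E) = 1/(-63 + E))
(P(-134, -29) + 361964)*(139677 + 6822) = (1/(-63 - 29) + 361964)*(139677 + 6822) = (1/(-92) + 361964)*146499 = (-1/92 + 361964)*146499 = (33300687/92)*146499 = 4878517344813/92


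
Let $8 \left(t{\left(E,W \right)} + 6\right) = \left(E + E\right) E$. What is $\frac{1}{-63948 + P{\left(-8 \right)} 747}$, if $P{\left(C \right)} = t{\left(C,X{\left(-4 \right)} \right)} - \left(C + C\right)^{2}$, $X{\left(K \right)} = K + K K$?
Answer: $- \frac{1}{247710} \approx -4.037 \cdot 10^{-6}$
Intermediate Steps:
$X{\left(K \right)} = K + K^{2}$
$t{\left(E,W \right)} = -6 + \frac{E^{2}}{4}$ ($t{\left(E,W \right)} = -6 + \frac{\left(E + E\right) E}{8} = -6 + \frac{2 E E}{8} = -6 + \frac{2 E^{2}}{8} = -6 + \frac{E^{2}}{4}$)
$P{\left(C \right)} = -6 - \frac{15 C^{2}}{4}$ ($P{\left(C \right)} = \left(-6 + \frac{C^{2}}{4}\right) - \left(C + C\right)^{2} = \left(-6 + \frac{C^{2}}{4}\right) - \left(2 C\right)^{2} = \left(-6 + \frac{C^{2}}{4}\right) - 4 C^{2} = -6 - \frac{15 C^{2}}{4}$)
$\frac{1}{-63948 + P{\left(-8 \right)} 747} = \frac{1}{-63948 + \left(-6 - \frac{15 \left(-8\right)^{2}}{4}\right) 747} = \frac{1}{-63948 + \left(-6 - 240\right) 747} = \frac{1}{-63948 - 183762} = \frac{1}{-247710} = - \frac{1}{247710}$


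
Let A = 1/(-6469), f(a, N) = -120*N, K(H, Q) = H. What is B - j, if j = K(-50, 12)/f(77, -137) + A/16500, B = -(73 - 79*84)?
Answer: 23992984679503/3655793625 ≈ 6563.0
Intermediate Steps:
A = -1/6469 ≈ -0.00015458
B = 6563 (B = -(73 - 6636) = -1*(-6563) = 6563)
j = -11118628/3655793625 (j = -50/((-120*(-137))) - 1/6469/16500 = -50/16440 - 1/6469*1/16500 = -50*1/16440 - 1/106738500 = -5/1644 - 1/106738500 = -11118628/3655793625 ≈ -0.0030414)
B - j = 6563 - 1*(-11118628/3655793625) = 6563 + 11118628/3655793625 = 23992984679503/3655793625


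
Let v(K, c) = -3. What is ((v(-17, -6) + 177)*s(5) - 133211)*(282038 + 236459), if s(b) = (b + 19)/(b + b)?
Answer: -344264897599/5 ≈ -6.8853e+10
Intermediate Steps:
s(b) = (19 + b)/(2*b) (s(b) = (19 + b)/((2*b)) = (19 + b)*(1/(2*b)) = (19 + b)/(2*b))
((v(-17, -6) + 177)*s(5) - 133211)*(282038 + 236459) = ((-3 + 177)*((½)*(19 + 5)/5) - 133211)*(282038 + 236459) = (174*((½)*(⅕)*24) - 133211)*518497 = (174*(12/5) - 133211)*518497 = (2088/5 - 133211)*518497 = -663967/5*518497 = -344264897599/5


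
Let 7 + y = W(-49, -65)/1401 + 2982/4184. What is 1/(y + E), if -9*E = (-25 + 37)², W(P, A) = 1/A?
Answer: -190507980/4245907717 ≈ -0.044869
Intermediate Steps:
y = -1197780037/190507980 (y = -7 + (1/(-65*1401) + 2982/4184) = -7 + (-1/65*1/1401 + 2982*(1/4184)) = -7 + (-1/91065 + 1491/2092) = -7 + 135775823/190507980 = -1197780037/190507980 ≈ -6.2873)
E = -16 (E = -(-25 + 37)²/9 = -⅑*12² = -⅑*144 = -16)
1/(y + E) = 1/(-1197780037/190507980 - 16) = 1/(-4245907717/190507980) = -190507980/4245907717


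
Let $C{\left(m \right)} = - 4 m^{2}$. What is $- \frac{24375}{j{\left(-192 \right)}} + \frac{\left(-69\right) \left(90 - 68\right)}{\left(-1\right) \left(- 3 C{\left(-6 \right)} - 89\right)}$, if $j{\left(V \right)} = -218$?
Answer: $\frac{8691549}{74774} \approx 116.24$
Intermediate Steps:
$- \frac{24375}{j{\left(-192 \right)}} + \frac{\left(-69\right) \left(90 - 68\right)}{\left(-1\right) \left(- 3 C{\left(-6 \right)} - 89\right)} = - \frac{24375}{-218} + \frac{\left(-69\right) \left(90 - 68\right)}{\left(-1\right) \left(- 3 \left(- 4 \left(-6\right)^{2}\right) - 89\right)} = \left(-24375\right) \left(- \frac{1}{218}\right) + \frac{\left(-69\right) 22}{\left(-1\right) \left(- 3 \left(\left(-4\right) 36\right) - 89\right)} = \frac{24375}{218} - \frac{1518}{\left(-1\right) \left(\left(-3\right) \left(-144\right) - 89\right)} = \frac{24375}{218} - \frac{1518}{\left(-1\right) \left(432 - 89\right)} = \frac{24375}{218} - \frac{1518}{\left(-1\right) 343} = \frac{24375}{218} - \frac{1518}{-343} = \frac{24375}{218} - - \frac{1518}{343} = \frac{24375}{218} + \frac{1518}{343} = \frac{8691549}{74774}$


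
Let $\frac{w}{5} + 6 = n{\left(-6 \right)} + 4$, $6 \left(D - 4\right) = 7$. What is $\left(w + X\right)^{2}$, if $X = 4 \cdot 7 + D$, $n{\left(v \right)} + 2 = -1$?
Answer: $\frac{2401}{36} \approx 66.694$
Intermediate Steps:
$D = \frac{31}{6}$ ($D = 4 + \frac{1}{6} \cdot 7 = 4 + \frac{7}{6} = \frac{31}{6} \approx 5.1667$)
$n{\left(v \right)} = -3$ ($n{\left(v \right)} = -2 - 1 = -3$)
$X = \frac{199}{6}$ ($X = 4 \cdot 7 + \frac{31}{6} = 28 + \frac{31}{6} = \frac{199}{6} \approx 33.167$)
$w = -25$ ($w = -30 + 5 \left(-3 + 4\right) = -30 + 5 \cdot 1 = -30 + 5 = -25$)
$\left(w + X\right)^{2} = \left(-25 + \frac{199}{6}\right)^{2} = \left(\frac{49}{6}\right)^{2} = \frac{2401}{36}$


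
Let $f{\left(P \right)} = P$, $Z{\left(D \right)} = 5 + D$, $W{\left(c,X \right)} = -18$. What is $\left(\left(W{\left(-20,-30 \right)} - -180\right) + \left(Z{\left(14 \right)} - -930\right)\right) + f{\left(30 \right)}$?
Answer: $1141$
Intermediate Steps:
$\left(\left(W{\left(-20,-30 \right)} - -180\right) + \left(Z{\left(14 \right)} - -930\right)\right) + f{\left(30 \right)} = \left(\left(-18 - -180\right) + \left(\left(5 + 14\right) - -930\right)\right) + 30 = \left(\left(-18 + 180\right) + \left(19 + 930\right)\right) + 30 = \left(162 + 949\right) + 30 = 1111 + 30 = 1141$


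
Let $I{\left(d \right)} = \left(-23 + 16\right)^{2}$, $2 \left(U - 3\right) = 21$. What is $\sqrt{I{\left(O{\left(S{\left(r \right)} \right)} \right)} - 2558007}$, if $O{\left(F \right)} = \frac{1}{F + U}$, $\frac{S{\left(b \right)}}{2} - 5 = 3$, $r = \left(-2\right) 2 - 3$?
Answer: $i \sqrt{2557958} \approx 1599.4 i$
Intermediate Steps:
$r = -7$ ($r = -4 - 3 = -7$)
$U = \frac{27}{2}$ ($U = 3 + \frac{1}{2} \cdot 21 = 3 + \frac{21}{2} = \frac{27}{2} \approx 13.5$)
$S{\left(b \right)} = 16$ ($S{\left(b \right)} = 10 + 2 \cdot 3 = 10 + 6 = 16$)
$O{\left(F \right)} = \frac{1}{\frac{27}{2} + F}$ ($O{\left(F \right)} = \frac{1}{F + \frac{27}{2}} = \frac{1}{\frac{27}{2} + F}$)
$I{\left(d \right)} = 49$ ($I{\left(d \right)} = \left(-7\right)^{2} = 49$)
$\sqrt{I{\left(O{\left(S{\left(r \right)} \right)} \right)} - 2558007} = \sqrt{49 - 2558007} = \sqrt{-2557958} = i \sqrt{2557958}$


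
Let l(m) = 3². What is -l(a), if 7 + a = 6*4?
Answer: -9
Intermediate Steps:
a = 17 (a = -7 + 6*4 = -7 + 24 = 17)
l(m) = 9
-l(a) = -1*9 = -9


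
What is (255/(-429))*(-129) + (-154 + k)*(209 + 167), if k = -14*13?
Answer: -18055083/143 ≈ -1.2626e+5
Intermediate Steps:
k = -182
(255/(-429))*(-129) + (-154 + k)*(209 + 167) = (255/(-429))*(-129) + (-154 - 182)*(209 + 167) = (255*(-1/429))*(-129) - 336*376 = -85/143*(-129) - 126336 = 10965/143 - 126336 = -18055083/143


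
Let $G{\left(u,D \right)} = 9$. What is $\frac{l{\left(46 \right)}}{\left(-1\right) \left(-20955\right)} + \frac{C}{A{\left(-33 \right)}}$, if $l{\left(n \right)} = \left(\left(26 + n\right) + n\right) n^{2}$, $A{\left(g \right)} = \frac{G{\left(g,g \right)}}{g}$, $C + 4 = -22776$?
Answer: $\frac{583516996}{6985} \approx 83539.0$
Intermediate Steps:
$C = -22780$ ($C = -4 - 22776 = -22780$)
$A{\left(g \right)} = \frac{9}{g}$
$l{\left(n \right)} = n^{2} \left(26 + 2 n\right)$ ($l{\left(n \right)} = \left(26 + 2 n\right) n^{2} = n^{2} \left(26 + 2 n\right)$)
$\frac{l{\left(46 \right)}}{\left(-1\right) \left(-20955\right)} + \frac{C}{A{\left(-33 \right)}} = \frac{2 \cdot 46^{2} \left(13 + 46\right)}{\left(-1\right) \left(-20955\right)} - \frac{22780}{9 \frac{1}{-33}} = \frac{2 \cdot 2116 \cdot 59}{20955} - \frac{22780}{9 \left(- \frac{1}{33}\right)} = 249688 \cdot \frac{1}{20955} - \frac{22780}{- \frac{3}{11}} = \frac{249688}{20955} - - \frac{250580}{3} = \frac{249688}{20955} + \frac{250580}{3} = \frac{583516996}{6985}$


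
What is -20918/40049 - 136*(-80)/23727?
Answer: -60588266/950242623 ≈ -0.063761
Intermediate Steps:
-20918/40049 - 136*(-80)/23727 = -20918*1/40049 + 10880*(1/23727) = -20918/40049 + 10880/23727 = -60588266/950242623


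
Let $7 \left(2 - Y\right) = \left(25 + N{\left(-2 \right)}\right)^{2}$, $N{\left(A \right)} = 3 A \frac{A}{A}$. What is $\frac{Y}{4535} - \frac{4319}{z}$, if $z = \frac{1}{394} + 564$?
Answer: $- \frac{54097131369}{7054278665} \approx -7.6687$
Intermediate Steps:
$N{\left(A \right)} = 3 A$ ($N{\left(A \right)} = 3 A 1 = 3 A$)
$z = \frac{222217}{394}$ ($z = \frac{1}{394} + 564 = \frac{222217}{394} \approx 564.0$)
$Y = - \frac{347}{7}$ ($Y = 2 - \frac{\left(25 + 3 \left(-2\right)\right)^{2}}{7} = 2 - \frac{\left(25 - 6\right)^{2}}{7} = 2 - \frac{19^{2}}{7} = 2 - \frac{361}{7} = - \frac{347}{7} \approx -49.571$)
$\frac{Y}{4535} - \frac{4319}{z} = - \frac{347}{7 \cdot 4535} - \frac{4319}{\frac{222217}{394}} = \left(- \frac{347}{7}\right) \frac{1}{4535} - \frac{1701686}{222217} = - \frac{347}{31745} - \frac{1701686}{222217} = - \frac{54097131369}{7054278665}$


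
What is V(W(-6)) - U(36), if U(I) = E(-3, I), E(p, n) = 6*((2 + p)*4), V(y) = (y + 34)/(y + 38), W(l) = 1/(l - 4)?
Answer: 9435/379 ≈ 24.894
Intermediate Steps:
W(l) = 1/(-4 + l)
V(y) = (34 + y)/(38 + y)
E(p, n) = 48 + 24*p (E(p, n) = 6*(8 + 4*p) = 48 + 24*p)
U(I) = -24 (U(I) = 48 + 24*(-3) = 48 - 72 = -24)
V(W(-6)) - U(36) = (34 + 1/(-4 - 6))/(38 + 1/(-4 - 6)) - 1*(-24) = (34 + 1/(-10))/(38 + 1/(-10)) + 24 = (34 - ⅒)/(38 - ⅒) + 24 = (339/10)/(379/10) + 24 = (10/379)*(339/10) + 24 = 339/379 + 24 = 9435/379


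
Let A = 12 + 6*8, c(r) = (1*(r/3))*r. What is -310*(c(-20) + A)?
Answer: -179800/3 ≈ -59933.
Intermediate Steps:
c(r) = r²/3 (c(r) = (1*(r*(⅓)))*r = (1*(r/3))*r = (r/3)*r = r²/3)
A = 60 (A = 12 + 48 = 60)
-310*(c(-20) + A) = -310*((⅓)*(-20)² + 60) = -310*((⅓)*400 + 60) = -310*(400/3 + 60) = -310*580/3 = -179800/3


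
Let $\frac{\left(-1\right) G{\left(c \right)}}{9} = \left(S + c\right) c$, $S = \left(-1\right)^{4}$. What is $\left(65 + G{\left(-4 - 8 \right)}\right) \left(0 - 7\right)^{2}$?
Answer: $-55027$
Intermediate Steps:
$S = 1$
$G{\left(c \right)} = - 9 c \left(1 + c\right)$ ($G{\left(c \right)} = - 9 \left(1 + c\right) c = - 9 c \left(1 + c\right)$)
$\left(65 + G{\left(-4 - 8 \right)}\right) \left(0 - 7\right)^{2} = \left(65 - 9 \left(-4 - 8\right) \left(1 - 12\right)\right) \left(0 - 7\right)^{2} = \left(65 - 9 \left(-4 - 8\right) \left(1 - 12\right)\right) \left(-7\right)^{2} = \left(65 - - 108 \left(1 - 12\right)\right) 49 = \left(65 - \left(-108\right) \left(-11\right)\right) 49 = \left(65 - 1188\right) 49 = \left(-1123\right) 49 = -55027$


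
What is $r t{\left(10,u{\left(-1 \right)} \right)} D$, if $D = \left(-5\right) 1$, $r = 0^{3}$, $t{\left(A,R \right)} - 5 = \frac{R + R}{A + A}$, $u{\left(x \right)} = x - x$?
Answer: $0$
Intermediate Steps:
$u{\left(x \right)} = 0$
$t{\left(A,R \right)} = 5 + \frac{R}{A}$ ($t{\left(A,R \right)} = 5 + \frac{R + R}{A + A} = 5 + \frac{2 R}{2 A} = 5 + 2 R \frac{1}{2 A} = 5 + \frac{R}{A}$)
$r = 0$
$D = -5$
$r t{\left(10,u{\left(-1 \right)} \right)} D = 0 \left(5 + \frac{0}{10}\right) \left(-5\right) = 0 \left(5 + 0 \cdot \frac{1}{10}\right) \left(-5\right) = 0 \left(5 + 0\right) \left(-5\right) = 0 \cdot 5 \left(-5\right) = 0 \left(-5\right) = 0$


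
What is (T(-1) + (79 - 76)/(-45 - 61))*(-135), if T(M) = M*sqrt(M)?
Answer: 405/106 + 135*I ≈ 3.8208 + 135.0*I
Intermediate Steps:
T(M) = M**(3/2)
(T(-1) + (79 - 76)/(-45 - 61))*(-135) = ((-1)**(3/2) + (79 - 76)/(-45 - 61))*(-135) = (-I + 3/(-106))*(-135) = (-I + 3*(-1/106))*(-135) = (-I - 3/106)*(-135) = (-3/106 - I)*(-135) = 405/106 + 135*I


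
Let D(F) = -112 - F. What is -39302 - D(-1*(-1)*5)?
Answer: -39185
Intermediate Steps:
-39302 - D(-1*(-1)*5) = -39302 - (-112 - (-1*(-1))*5) = -39302 - (-112 - 5) = -39302 - 1*(-117) = -39302 + 117 = -39185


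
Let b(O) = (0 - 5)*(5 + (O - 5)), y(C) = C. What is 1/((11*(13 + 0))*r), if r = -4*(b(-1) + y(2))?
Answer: -1/4004 ≈ -0.00024975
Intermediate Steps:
b(O) = -5*O (b(O) = -5*(5 + (-5 + O)) = -5*O)
r = -28 (r = -4*(-5*(-1) + 2) = -4*(5 + 2) = -4*7 = -28)
1/((11*(13 + 0))*r) = 1/((11*(13 + 0))*(-28)) = 1/((11*13)*(-28)) = 1/(143*(-28)) = 1/(-4004) = -1/4004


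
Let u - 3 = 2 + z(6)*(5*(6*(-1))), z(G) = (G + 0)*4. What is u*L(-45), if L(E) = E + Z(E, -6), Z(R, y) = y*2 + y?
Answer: 45045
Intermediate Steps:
Z(R, y) = 3*y (Z(R, y) = 2*y + y = 3*y)
L(E) = -18 + E (L(E) = E + 3*(-6) = E - 18 = -18 + E)
z(G) = 4*G (z(G) = G*4 = 4*G)
u = -715 (u = 3 + (2 + (4*6)*(5*(6*(-1)))) = 3 + (2 + 24*(5*(-6))) = 3 + (2 + 24*(-30)) = 3 + (2 - 720) = 3 - 718 = -715)
u*L(-45) = -715*(-18 - 45) = -715*(-63) = 45045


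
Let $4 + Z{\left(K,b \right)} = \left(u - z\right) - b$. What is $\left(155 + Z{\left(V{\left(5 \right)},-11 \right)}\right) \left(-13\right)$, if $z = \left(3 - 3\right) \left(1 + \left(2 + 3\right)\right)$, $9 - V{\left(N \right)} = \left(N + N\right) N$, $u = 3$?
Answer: $-2145$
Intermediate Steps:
$V{\left(N \right)} = 9 - 2 N^{2}$ ($V{\left(N \right)} = 9 - \left(N + N\right) N = 9 - 2 N N = 9 - 2 N^{2}$)
$z = 0$ ($z = 0 \left(1 + 5\right) = 0 \cdot 6 = 0$)
$Z{\left(K,b \right)} = -1 - b$ ($Z{\left(K,b \right)} = -4 - \left(-3 + b\right) = -1 - b$)
$\left(155 + Z{\left(V{\left(5 \right)},-11 \right)}\right) \left(-13\right) = \left(155 - -10\right) \left(-13\right) = \left(155 + \left(-1 + 11\right)\right) \left(-13\right) = \left(155 + 10\right) \left(-13\right) = 165 \left(-13\right) = -2145$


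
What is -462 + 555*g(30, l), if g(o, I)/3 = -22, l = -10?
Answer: -37092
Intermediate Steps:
g(o, I) = -66 (g(o, I) = 3*(-22) = -66)
-462 + 555*g(30, l) = -462 + 555*(-66) = -462 - 36630 = -37092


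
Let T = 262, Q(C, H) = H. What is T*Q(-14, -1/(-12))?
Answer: 131/6 ≈ 21.833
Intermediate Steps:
T*Q(-14, -1/(-12)) = 262*(-1/(-12)) = 262*(-1*(-1/12)) = 262*(1/12) = 131/6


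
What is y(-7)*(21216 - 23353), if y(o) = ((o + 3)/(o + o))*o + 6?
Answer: -8548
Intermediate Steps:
y(o) = 15/2 + o/2 (y(o) = ((3 + o)/((2*o)))*o + 6 = ((3 + o)*(1/(2*o)))*o + 6 = ((3 + o)/(2*o))*o + 6 = (3/2 + o/2) + 6 = 15/2 + o/2)
y(-7)*(21216 - 23353) = (15/2 + (½)*(-7))*(21216 - 23353) = (15/2 - 7/2)*(-2137) = 4*(-2137) = -8548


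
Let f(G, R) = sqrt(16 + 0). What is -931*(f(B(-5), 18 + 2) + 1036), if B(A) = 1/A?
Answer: -968240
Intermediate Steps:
B(A) = 1/A
f(G, R) = 4 (f(G, R) = sqrt(16) = 4)
-931*(f(B(-5), 18 + 2) + 1036) = -931*(4 + 1036) = -931*1040 = -968240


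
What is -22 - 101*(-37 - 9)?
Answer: 4624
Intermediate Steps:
-22 - 101*(-37 - 9) = -22 - 101*(-46) = -22 + 4646 = 4624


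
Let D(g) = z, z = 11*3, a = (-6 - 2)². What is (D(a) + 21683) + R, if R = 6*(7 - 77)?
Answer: 21296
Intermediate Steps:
R = -420 (R = 6*(-70) = -420)
a = 64 (a = (-8)² = 64)
z = 33
D(g) = 33
(D(a) + 21683) + R = (33 + 21683) - 420 = 21716 - 420 = 21296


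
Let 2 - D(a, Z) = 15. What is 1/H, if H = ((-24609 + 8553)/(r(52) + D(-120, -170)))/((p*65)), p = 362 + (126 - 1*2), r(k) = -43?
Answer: 24570/223 ≈ 110.18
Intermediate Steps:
D(a, Z) = -13 (D(a, Z) = 2 - 1*15 = 2 - 15 = -13)
p = 486 (p = 362 + (126 - 2) = 362 + 124 = 486)
H = 223/24570 (H = ((-24609 + 8553)/(-43 - 13))/((486*65)) = -16056/(-56)/31590 = -16056*(-1/56)*(1/31590) = (2007/7)*(1/31590) = 223/24570 ≈ 0.0090761)
1/H = 1/(223/24570) = 24570/223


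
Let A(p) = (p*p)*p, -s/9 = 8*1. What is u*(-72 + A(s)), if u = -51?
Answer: 19039320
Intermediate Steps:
s = -72 ≈ -72.000
A(p) = p**3 (A(p) = p**2*p = p**3)
u*(-72 + A(s)) = -51*(-72 + (-72)**3) = -51*(-72 - 373248) = -51*(-373320) = 19039320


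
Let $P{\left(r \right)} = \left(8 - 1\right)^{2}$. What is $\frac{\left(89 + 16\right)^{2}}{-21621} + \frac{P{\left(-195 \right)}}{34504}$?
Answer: $- \frac{126449057}{248670328} \approx -0.5085$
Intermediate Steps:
$P{\left(r \right)} = 49$ ($P{\left(r \right)} = 7^{2} = 49$)
$\frac{\left(89 + 16\right)^{2}}{-21621} + \frac{P{\left(-195 \right)}}{34504} = \frac{\left(89 + 16\right)^{2}}{-21621} + \frac{49}{34504} = 105^{2} \left(- \frac{1}{21621}\right) + 49 \cdot \frac{1}{34504} = 11025 \left(- \frac{1}{21621}\right) + \frac{49}{34504} = - \frac{3675}{7207} + \frac{49}{34504} = - \frac{126449057}{248670328}$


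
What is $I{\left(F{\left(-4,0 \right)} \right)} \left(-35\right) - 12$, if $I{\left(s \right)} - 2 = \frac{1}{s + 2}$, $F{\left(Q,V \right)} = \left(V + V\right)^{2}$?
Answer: $- \frac{199}{2} \approx -99.5$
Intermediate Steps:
$F{\left(Q,V \right)} = 4 V^{2}$ ($F{\left(Q,V \right)} = \left(2 V\right)^{2} = 4 V^{2}$)
$I{\left(s \right)} = 2 + \frac{1}{2 + s}$ ($I{\left(s \right)} = 2 + \frac{1}{s + 2} = 2 + \frac{1}{2 + s}$)
$I{\left(F{\left(-4,0 \right)} \right)} \left(-35\right) - 12 = \frac{5 + 2 \cdot 4 \cdot 0^{2}}{2 + 4 \cdot 0^{2}} \left(-35\right) - 12 = \frac{5 + 2 \cdot 4 \cdot 0}{2 + 4 \cdot 0} \left(-35\right) - 12 = \frac{5 + 2 \cdot 0}{2 + 0} \left(-35\right) - 12 = \frac{5 + 0}{2} \left(-35\right) - 12 = \frac{1}{2} \cdot 5 \left(-35\right) - 12 = \frac{5}{2} \left(-35\right) - 12 = - \frac{175}{2} - 12 = - \frac{199}{2}$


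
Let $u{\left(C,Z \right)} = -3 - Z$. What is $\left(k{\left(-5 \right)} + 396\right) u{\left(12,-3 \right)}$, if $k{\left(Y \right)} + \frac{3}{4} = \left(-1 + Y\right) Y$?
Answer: $0$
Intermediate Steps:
$k{\left(Y \right)} = - \frac{3}{4} + Y \left(-1 + Y\right)$ ($k{\left(Y \right)} = - \frac{3}{4} + \left(-1 + Y\right) Y = - \frac{3}{4} + Y \left(-1 + Y\right)$)
$\left(k{\left(-5 \right)} + 396\right) u{\left(12,-3 \right)} = \left(\left(- \frac{3}{4} + \left(-5\right)^{2} - -5\right) + 396\right) \left(-3 - -3\right) = \left(\left(- \frac{3}{4} + 25 + 5\right) + 396\right) \left(-3 + 3\right) = \left(\frac{117}{4} + 396\right) 0 = \frac{1701}{4} \cdot 0 = 0$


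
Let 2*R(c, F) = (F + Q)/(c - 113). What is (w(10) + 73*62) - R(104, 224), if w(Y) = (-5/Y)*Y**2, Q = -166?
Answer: 40313/9 ≈ 4479.2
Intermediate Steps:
w(Y) = -5*Y
R(c, F) = (-166 + F)/(2*(-113 + c)) (R(c, F) = ((F - 166)/(c - 113))/2 = ((-166 + F)/(-113 + c))/2 = (-166 + F)/(2*(-113 + c)))
(w(10) + 73*62) - R(104, 224) = (-5*10 + 73*62) - (-166 + 224)/(2*(-113 + 104)) = (-50 + 4526) - 58/(2*(-9)) = 4476 - (-1)*58/(2*9) = 4476 - 1*(-29/9) = 4476 + 29/9 = 40313/9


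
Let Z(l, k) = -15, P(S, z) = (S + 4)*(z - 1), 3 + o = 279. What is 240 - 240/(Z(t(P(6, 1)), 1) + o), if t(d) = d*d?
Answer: 20800/87 ≈ 239.08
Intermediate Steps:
o = 276 (o = -3 + 279 = 276)
P(S, z) = (-1 + z)*(4 + S) (P(S, z) = (4 + S)*(-1 + z) = (-1 + z)*(4 + S))
t(d) = d²
240 - 240/(Z(t(P(6, 1)), 1) + o) = 240 - 240/(-15 + 276) = 240 - 240/261 = 240 - 240*1/261 = 240 - 80/87 = 20800/87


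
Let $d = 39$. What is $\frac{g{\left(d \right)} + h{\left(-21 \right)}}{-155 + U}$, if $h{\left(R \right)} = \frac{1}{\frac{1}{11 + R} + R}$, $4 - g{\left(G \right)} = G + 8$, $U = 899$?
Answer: $- \frac{293}{5064} \approx -0.057859$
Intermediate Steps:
$g{\left(G \right)} = -4 - G$ ($g{\left(G \right)} = 4 - \left(G + 8\right) = 4 - \left(8 + G\right) = -4 - G$)
$h{\left(R \right)} = \frac{1}{R + \frac{1}{11 + R}}$
$\frac{g{\left(d \right)} + h{\left(-21 \right)}}{-155 + U} = \frac{\left(-4 - 39\right) + \frac{11 - 21}{1 + \left(-21\right)^{2} + 11 \left(-21\right)}}{-155 + 899} = \frac{\left(-4 - 39\right) + \frac{1}{1 + 441 - 231} \left(-10\right)}{744} = \left(-43 + \frac{1}{211} \left(-10\right)\right) \frac{1}{744} = \left(-43 - \frac{10}{211}\right) \frac{1}{744} = \left(- \frac{9083}{211}\right) \frac{1}{744} = - \frac{293}{5064}$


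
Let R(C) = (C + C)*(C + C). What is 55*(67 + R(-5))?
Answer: 9185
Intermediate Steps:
R(C) = 4*C**2 (R(C) = (2*C)*(2*C) = 4*C**2)
55*(67 + R(-5)) = 55*(67 + 4*(-5)**2) = 55*(67 + 4*25) = 55*(67 + 100) = 55*167 = 9185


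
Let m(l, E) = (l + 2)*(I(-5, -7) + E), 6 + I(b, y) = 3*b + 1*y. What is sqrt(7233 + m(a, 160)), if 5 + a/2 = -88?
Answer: 3*I*sqrt(1895) ≈ 130.59*I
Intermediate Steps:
a = -186 (a = -10 + 2*(-88) = -10 - 176 = -186)
I(b, y) = -6 + y + 3*b (I(b, y) = -6 + (3*b + 1*y) = -6 + (3*b + y) = -6 + (y + 3*b) = -6 + y + 3*b)
m(l, E) = (-28 + E)*(2 + l) (m(l, E) = (l + 2)*((-6 - 7 + 3*(-5)) + E) = (2 + l)*((-6 - 7 - 15) + E) = (2 + l)*(-28 + E) = (-28 + E)*(2 + l))
sqrt(7233 + m(a, 160)) = sqrt(7233 + (-56 - 28*(-186) + 2*160 + 160*(-186))) = sqrt(7233 + (-56 + 5208 + 320 - 29760)) = sqrt(7233 - 24288) = sqrt(-17055) = 3*I*sqrt(1895)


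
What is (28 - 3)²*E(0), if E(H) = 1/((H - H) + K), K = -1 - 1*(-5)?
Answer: 625/4 ≈ 156.25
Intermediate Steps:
K = 4 (K = -1 + 5 = 4)
E(H) = ¼ (E(H) = 1/((H - H) + 4) = 1/(0 + 4) = 1/4 = ¼)
(28 - 3)²*E(0) = (28 - 3)²*(¼) = 25²*(¼) = 625*(¼) = 625/4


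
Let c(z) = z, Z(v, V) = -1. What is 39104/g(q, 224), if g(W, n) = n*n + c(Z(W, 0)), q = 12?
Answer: 39104/50175 ≈ 0.77935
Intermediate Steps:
g(W, n) = -1 + n² (g(W, n) = n*n - 1 = n² - 1 = -1 + n²)
39104/g(q, 224) = 39104/(-1 + 224²) = 39104/(-1 + 50176) = 39104/50175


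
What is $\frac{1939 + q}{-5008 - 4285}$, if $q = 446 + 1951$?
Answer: $- \frac{4336}{9293} \approx -0.46659$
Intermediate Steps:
$q = 2397$
$\frac{1939 + q}{-5008 - 4285} = \frac{1939 + 2397}{-5008 - 4285} = \frac{4336}{-9293} = 4336 \left(- \frac{1}{9293}\right) = - \frac{4336}{9293}$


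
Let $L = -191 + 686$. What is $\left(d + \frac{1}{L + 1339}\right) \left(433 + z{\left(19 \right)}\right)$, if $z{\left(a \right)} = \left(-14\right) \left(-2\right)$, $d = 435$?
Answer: $\frac{367781651}{1834} \approx 2.0054 \cdot 10^{5}$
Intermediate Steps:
$L = 495$
$z{\left(a \right)} = 28$
$\left(d + \frac{1}{L + 1339}\right) \left(433 + z{\left(19 \right)}\right) = \left(435 + \frac{1}{495 + 1339}\right) \left(433 + 28\right) = \left(435 + \frac{1}{1834}\right) 461 = \frac{797791}{1834} \cdot 461 = \frac{367781651}{1834}$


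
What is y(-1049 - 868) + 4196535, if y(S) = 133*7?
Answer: 4197466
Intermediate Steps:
y(S) = 931
y(-1049 - 868) + 4196535 = 931 + 4196535 = 4197466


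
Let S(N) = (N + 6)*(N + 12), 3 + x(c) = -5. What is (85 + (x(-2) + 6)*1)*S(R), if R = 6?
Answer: 17928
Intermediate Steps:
x(c) = -8 (x(c) = -3 - 5 = -8)
S(N) = (6 + N)*(12 + N)
(85 + (x(-2) + 6)*1)*S(R) = (85 + (-8 + 6)*1)*(72 + 6**2 + 18*6) = (85 - 2*1)*(72 + 36 + 108) = (85 - 2)*216 = 83*216 = 17928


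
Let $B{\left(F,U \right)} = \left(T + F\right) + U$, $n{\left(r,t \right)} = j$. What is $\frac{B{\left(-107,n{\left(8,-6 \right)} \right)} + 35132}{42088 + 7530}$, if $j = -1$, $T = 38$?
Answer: $\frac{17531}{24809} \approx 0.70664$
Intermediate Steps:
$n{\left(r,t \right)} = -1$
$B{\left(F,U \right)} = 38 + F + U$ ($B{\left(F,U \right)} = \left(38 + F\right) + U = 38 + F + U$)
$\frac{B{\left(-107,n{\left(8,-6 \right)} \right)} + 35132}{42088 + 7530} = \frac{\left(38 - 107 - 1\right) + 35132}{42088 + 7530} = \frac{-70 + 35132}{49618} = 35062 \cdot \frac{1}{49618} = \frac{17531}{24809}$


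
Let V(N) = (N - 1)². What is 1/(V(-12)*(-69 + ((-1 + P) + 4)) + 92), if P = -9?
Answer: -1/12583 ≈ -7.9472e-5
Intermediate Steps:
V(N) = (-1 + N)²
1/(V(-12)*(-69 + ((-1 + P) + 4)) + 92) = 1/((-1 - 12)²*(-69 + ((-1 - 9) + 4)) + 92) = 1/((-13)²*(-69 + (-10 + 4)) + 92) = 1/(169*(-69 - 6) + 92) = 1/(169*(-75) + 92) = 1/(-12675 + 92) = 1/(-12583) = -1/12583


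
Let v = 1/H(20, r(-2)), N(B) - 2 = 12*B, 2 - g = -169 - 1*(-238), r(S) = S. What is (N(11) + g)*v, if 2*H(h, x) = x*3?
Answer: -67/3 ≈ -22.333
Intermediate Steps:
g = -67 (g = 2 - (-169 - 1*(-238)) = 2 - (-169 + 238) = 2 - 1*69 = 2 - 69 = -67)
H(h, x) = 3*x/2 (H(h, x) = (x*3)/2 = (3*x)/2 = 3*x/2)
N(B) = 2 + 12*B
v = -⅓ (v = 1/((3/2)*(-2)) = 1/(-3) = -⅓ ≈ -0.33333)
(N(11) + g)*v = ((2 + 12*11) - 67)*(-⅓) = ((2 + 132) - 67)*(-⅓) = (134 - 67)*(-⅓) = 67*(-⅓) = -67/3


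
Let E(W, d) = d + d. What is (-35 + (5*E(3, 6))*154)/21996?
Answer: 9205/21996 ≈ 0.41849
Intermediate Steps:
E(W, d) = 2*d
(-35 + (5*E(3, 6))*154)/21996 = (-35 + (5*(2*6))*154)/21996 = (-35 + (5*12)*154)*(1/21996) = (-35 + 60*154)*(1/21996) = (-35 + 9240)*(1/21996) = 9205*(1/21996) = 9205/21996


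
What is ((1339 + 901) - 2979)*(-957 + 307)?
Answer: 480350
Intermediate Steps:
((1339 + 901) - 2979)*(-957 + 307) = (2240 - 2979)*(-650) = -739*(-650) = 480350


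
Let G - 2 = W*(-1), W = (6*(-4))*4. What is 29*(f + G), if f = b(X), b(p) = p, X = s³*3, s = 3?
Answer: 5191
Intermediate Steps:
X = 81 (X = 3³*3 = 27*3 = 81)
W = -96 (W = -24*4 = -96)
f = 81
G = 98 (G = 2 - 96*(-1) = 2 + 96 = 98)
29*(f + G) = 29*(81 + 98) = 29*179 = 5191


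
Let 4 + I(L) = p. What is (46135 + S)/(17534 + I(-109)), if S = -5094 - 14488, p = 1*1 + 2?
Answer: 26553/17533 ≈ 1.5145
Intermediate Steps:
p = 3 (p = 1 + 2 = 3)
S = -19582
I(L) = -1 (I(L) = -4 + 3 = -1)
(46135 + S)/(17534 + I(-109)) = (46135 - 19582)/(17534 - 1) = 26553/17533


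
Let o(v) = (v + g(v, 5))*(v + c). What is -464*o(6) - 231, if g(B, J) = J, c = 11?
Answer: -86999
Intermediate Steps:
o(v) = (5 + v)*(11 + v) (o(v) = (v + 5)*(v + 11) = (5 + v)*(11 + v))
-464*o(6) - 231 = -464*(55 + 6**2 + 16*6) - 231 = -464*(55 + 36 + 96) - 231 = -464*187 - 231 = -86768 - 231 = -86999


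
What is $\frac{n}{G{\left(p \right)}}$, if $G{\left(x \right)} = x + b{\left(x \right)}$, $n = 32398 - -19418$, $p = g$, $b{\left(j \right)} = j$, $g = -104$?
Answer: $- \frac{6477}{26} \approx -249.12$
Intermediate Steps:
$p = -104$
$n = 51816$ ($n = 32398 + 19418 = 51816$)
$G{\left(x \right)} = 2 x$ ($G{\left(x \right)} = x + x = 2 x$)
$\frac{n}{G{\left(p \right)}} = \frac{51816}{2 \left(-104\right)} = \frac{51816}{-208} = 51816 \left(- \frac{1}{208}\right) = - \frac{6477}{26}$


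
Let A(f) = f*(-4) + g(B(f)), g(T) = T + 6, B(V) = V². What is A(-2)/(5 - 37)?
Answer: -9/16 ≈ -0.56250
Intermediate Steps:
g(T) = 6 + T
A(f) = 6 + f² - 4*f (A(f) = f*(-4) + (6 + f²) = -4*f + (6 + f²) = 6 + f² - 4*f)
A(-2)/(5 - 37) = (6 + (-2)² - 4*(-2))/(5 - 37) = (6 + 4 + 8)/(-32) = 18*(-1/32) = -9/16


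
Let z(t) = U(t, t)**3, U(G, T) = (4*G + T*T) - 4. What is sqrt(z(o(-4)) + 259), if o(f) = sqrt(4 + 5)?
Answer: 2*sqrt(1293) ≈ 71.917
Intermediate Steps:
o(f) = 3 (o(f) = sqrt(9) = 3)
U(G, T) = -4 + T**2 + 4*G (U(G, T) = (4*G + T**2) - 4 = (T**2 + 4*G) - 4 = -4 + T**2 + 4*G)
z(t) = (-4 + t**2 + 4*t)**3
sqrt(z(o(-4)) + 259) = sqrt((-4 + 3**2 + 4*3)**3 + 259) = sqrt((-4 + 9 + 12)**3 + 259) = sqrt(17**3 + 259) = sqrt(4913 + 259) = sqrt(5172) = 2*sqrt(1293)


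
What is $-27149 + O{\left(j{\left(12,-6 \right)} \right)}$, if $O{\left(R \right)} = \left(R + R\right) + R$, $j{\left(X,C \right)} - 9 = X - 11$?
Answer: $-27119$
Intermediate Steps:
$j{\left(X,C \right)} = -2 + X$ ($j{\left(X,C \right)} = 9 + \left(X - 11\right) = 9 + \left(-11 + X\right) = -2 + X$)
$O{\left(R \right)} = 3 R$ ($O{\left(R \right)} = 2 R + R = 3 R$)
$-27149 + O{\left(j{\left(12,-6 \right)} \right)} = -27149 + 3 \left(-2 + 12\right) = -27149 + 3 \cdot 10 = -27149 + 30 = -27119$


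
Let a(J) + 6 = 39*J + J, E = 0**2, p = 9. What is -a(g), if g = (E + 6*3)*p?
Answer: -6474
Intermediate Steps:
E = 0
g = 162 (g = (0 + 6*3)*9 = (0 + 18)*9 = 18*9 = 162)
a(J) = -6 + 40*J (a(J) = -6 + (39*J + J) = -6 + 40*J)
-a(g) = -(-6 + 40*162) = -(-6 + 6480) = -1*6474 = -6474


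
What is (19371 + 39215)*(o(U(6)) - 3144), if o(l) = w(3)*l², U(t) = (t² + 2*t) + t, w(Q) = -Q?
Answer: -696704712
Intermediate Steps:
U(t) = t² + 3*t
o(l) = -3*l² (o(l) = (-1*3)*l² = -3*l²)
(19371 + 39215)*(o(U(6)) - 3144) = (19371 + 39215)*(-3*36*(3 + 6)² - 3144) = 58586*(-3*(6*9)² - 3144) = 58586*(-3*54² - 3144) = 58586*(-3*2916 - 3144) = 58586*(-8748 - 3144) = 58586*(-11892) = -696704712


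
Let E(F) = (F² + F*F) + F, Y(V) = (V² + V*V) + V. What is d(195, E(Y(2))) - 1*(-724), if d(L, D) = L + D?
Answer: 1129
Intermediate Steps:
Y(V) = V + 2*V² (Y(V) = (V² + V²) + V = 2*V² + V = V + 2*V²)
E(F) = F + 2*F² (E(F) = (F² + F²) + F = 2*F² + F = F + 2*F²)
d(L, D) = D + L
d(195, E(Y(2))) - 1*(-724) = ((2*(1 + 2*2))*(1 + 2*(2*(1 + 2*2))) + 195) - 1*(-724) = ((2*(1 + 4))*(1 + 2*(2*(1 + 4))) + 195) + 724 = ((2*5)*(1 + 2*(2*5)) + 195) + 724 = (10*(1 + 2*10) + 195) + 724 = (10*(1 + 20) + 195) + 724 = (10*21 + 195) + 724 = (210 + 195) + 724 = 405 + 724 = 1129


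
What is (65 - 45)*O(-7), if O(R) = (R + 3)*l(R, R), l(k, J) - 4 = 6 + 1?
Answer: -880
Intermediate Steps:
l(k, J) = 11 (l(k, J) = 4 + (6 + 1) = 4 + 7 = 11)
O(R) = 33 + 11*R (O(R) = (R + 3)*11 = (3 + R)*11 = 33 + 11*R)
(65 - 45)*O(-7) = (65 - 45)*(33 + 11*(-7)) = 20*(33 - 77) = 20*(-44) = -880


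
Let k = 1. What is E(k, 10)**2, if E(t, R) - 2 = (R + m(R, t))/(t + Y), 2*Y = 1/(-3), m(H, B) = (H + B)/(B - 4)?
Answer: 2304/25 ≈ 92.160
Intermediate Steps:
m(H, B) = (B + H)/(-4 + B)
Y = -1/6 (Y = (1/2)/(-3) = (1/2)*(-1/3) = -1/6 ≈ -0.16667)
E(t, R) = 2 + (R + (R + t)/(-4 + t))/(-1/6 + t) (E(t, R) = 2 + (R + (t + R)/(-4 + t))/(t - 1/6) = 2 + (R + (R + t)/(-4 + t))/(-1/6 + t))
E(k, 10)**2 = (2*(3*10 + 3*1 + (-4 + 1)*(-1 + 3*10 + 6*1))/((-1 + 6*1)*(-4 + 1)))**2 = (2*(30 + 3 - 3*(-1 + 30 + 6))/((-1 + 6)*(-3)))**2 = (2*(-1/3)*(30 + 3 - 3*35)/5)**2 = (2*(1/5)*(-1/3)*(30 + 3 - 105))**2 = (2*(1/5)*(-1/3)*(-72))**2 = (48/5)**2 = 2304/25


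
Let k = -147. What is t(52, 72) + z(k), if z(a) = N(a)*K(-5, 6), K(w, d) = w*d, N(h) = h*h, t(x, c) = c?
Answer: -648198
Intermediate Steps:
N(h) = h**2
K(w, d) = d*w
z(a) = -30*a**2 (z(a) = a**2*(6*(-5)) = a**2*(-30) = -30*a**2)
t(52, 72) + z(k) = 72 - 30*(-147)**2 = 72 - 30*21609 = 72 - 648270 = -648198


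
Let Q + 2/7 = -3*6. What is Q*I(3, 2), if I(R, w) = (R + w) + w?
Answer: -128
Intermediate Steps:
Q = -128/7 (Q = -2/7 - 3*6 = -2/7 - 18 = -128/7 ≈ -18.286)
I(R, w) = R + 2*w
Q*I(3, 2) = -128*(3 + 2*2)/7 = -128*(3 + 4)/7 = -128/7*7 = -128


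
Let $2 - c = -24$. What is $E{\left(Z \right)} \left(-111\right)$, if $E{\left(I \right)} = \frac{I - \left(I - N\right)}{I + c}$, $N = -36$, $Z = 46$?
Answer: $\frac{111}{2} \approx 55.5$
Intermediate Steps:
$c = 26$ ($c = 2 - -24 = 2 + 24 = 26$)
$E{\left(I \right)} = - \frac{36}{26 + I}$ ($E{\left(I \right)} = \frac{I - \left(36 + I\right)}{I + 26} = - \frac{36}{26 + I}$)
$E{\left(Z \right)} \left(-111\right) = - \frac{36}{26 + 46} \left(-111\right) = - \frac{36}{72} \left(-111\right) = \left(-36\right) \frac{1}{72} \left(-111\right) = \left(- \frac{1}{2}\right) \left(-111\right) = \frac{111}{2}$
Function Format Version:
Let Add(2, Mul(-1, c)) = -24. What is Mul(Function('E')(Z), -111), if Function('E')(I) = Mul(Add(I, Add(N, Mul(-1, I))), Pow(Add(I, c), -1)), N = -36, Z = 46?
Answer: Rational(111, 2) ≈ 55.500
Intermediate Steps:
c = 26 (c = Add(2, Mul(-1, -24)) = Add(2, 24) = 26)
Function('E')(I) = Mul(-36, Pow(Add(26, I), -1)) (Function('E')(I) = Mul(Add(I, Add(-36, Mul(-1, I))), Pow(Add(I, 26), -1)) = Mul(-36, Pow(Add(26, I), -1)))
Mul(Function('E')(Z), -111) = Mul(Mul(-36, Pow(Add(26, 46), -1)), -111) = Mul(Mul(-36, Pow(72, -1)), -111) = Mul(Mul(-36, Rational(1, 72)), -111) = Mul(Rational(-1, 2), -111) = Rational(111, 2)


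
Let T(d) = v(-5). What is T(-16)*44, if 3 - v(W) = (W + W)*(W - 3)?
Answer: -3388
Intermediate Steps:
v(W) = 3 - 2*W*(-3 + W) (v(W) = 3 - (W + W)*(W - 3) = 3 - 2*W*(-3 + W))
T(d) = -77 (T(d) = 3 - 2*(-5)**2 + 6*(-5) = 3 - 2*25 - 30 = 3 - 50 - 30 = -77)
T(-16)*44 = -77*44 = -3388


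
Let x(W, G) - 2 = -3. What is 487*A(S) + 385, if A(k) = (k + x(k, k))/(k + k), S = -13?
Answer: 8414/13 ≈ 647.23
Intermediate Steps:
x(W, G) = -1 (x(W, G) = 2 - 3 = -1)
A(k) = (-1 + k)/(2*k) (A(k) = (k - 1)/(k + k) = (-1 + k)/((2*k)) = (-1 + k)*(1/(2*k)) = (-1 + k)/(2*k))
487*A(S) + 385 = 487*((1/2)*(-1 - 13)/(-13)) + 385 = 487*((1/2)*(-1/13)*(-14)) + 385 = 487*(7/13) + 385 = 3409/13 + 385 = 8414/13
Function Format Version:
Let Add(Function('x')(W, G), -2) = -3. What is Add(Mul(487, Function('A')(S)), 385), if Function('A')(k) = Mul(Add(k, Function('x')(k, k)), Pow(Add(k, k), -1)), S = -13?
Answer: Rational(8414, 13) ≈ 647.23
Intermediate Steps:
Function('x')(W, G) = -1 (Function('x')(W, G) = Add(2, -3) = -1)
Function('A')(k) = Mul(Rational(1, 2), Pow(k, -1), Add(-1, k)) (Function('A')(k) = Mul(Add(k, -1), Pow(Add(k, k), -1)) = Mul(Add(-1, k), Pow(Mul(2, k), -1)) = Mul(Add(-1, k), Mul(Rational(1, 2), Pow(k, -1))) = Mul(Rational(1, 2), Pow(k, -1), Add(-1, k)))
Add(Mul(487, Function('A')(S)), 385) = Add(Mul(487, Mul(Rational(1, 2), Pow(-13, -1), Add(-1, -13))), 385) = Add(Mul(487, Mul(Rational(1, 2), Rational(-1, 13), -14)), 385) = Add(Mul(487, Rational(7, 13)), 385) = Add(Rational(3409, 13), 385) = Rational(8414, 13)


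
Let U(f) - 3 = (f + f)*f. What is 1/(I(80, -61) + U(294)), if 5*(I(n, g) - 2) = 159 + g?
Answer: 5/864483 ≈ 5.7838e-6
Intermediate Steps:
I(n, g) = 169/5 + g/5 (I(n, g) = 2 + (159 + g)/5 = 2 + (159/5 + g/5) = 169/5 + g/5)
U(f) = 3 + 2*f² (U(f) = 3 + (f + f)*f = 3 + (2*f)*f = 3 + 2*f²)
1/(I(80, -61) + U(294)) = 1/((169/5 + (⅕)*(-61)) + (3 + 2*294²)) = 1/((169/5 - 61/5) + (3 + 2*86436)) = 1/(108/5 + (3 + 172872)) = 1/(108/5 + 172875) = 1/(864483/5) = 5/864483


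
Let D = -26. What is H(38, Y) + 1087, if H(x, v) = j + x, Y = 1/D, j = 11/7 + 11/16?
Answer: 126253/112 ≈ 1127.3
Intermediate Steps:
j = 253/112 (j = 11*(1/7) + 11*(1/16) = 11/7 + 11/16 = 253/112 ≈ 2.2589)
Y = -1/26 (Y = 1/(-26) = -1/26 ≈ -0.038462)
H(x, v) = 253/112 + x
H(38, Y) + 1087 = (253/112 + 38) + 1087 = 4509/112 + 1087 = 126253/112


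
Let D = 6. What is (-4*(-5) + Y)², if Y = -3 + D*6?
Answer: 2809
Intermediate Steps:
Y = 33 (Y = -3 + 6*6 = -3 + 36 = 33)
(-4*(-5) + Y)² = (-4*(-5) + 33)² = (20 + 33)² = 53² = 2809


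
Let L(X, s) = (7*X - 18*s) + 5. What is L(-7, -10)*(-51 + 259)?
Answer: 28288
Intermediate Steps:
L(X, s) = 5 - 18*s + 7*X (L(X, s) = (-18*s + 7*X) + 5 = 5 - 18*s + 7*X)
L(-7, -10)*(-51 + 259) = (5 - 18*(-10) + 7*(-7))*(-51 + 259) = (5 + 180 - 49)*208 = 136*208 = 28288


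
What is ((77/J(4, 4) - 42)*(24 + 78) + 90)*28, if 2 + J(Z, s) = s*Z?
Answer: -101724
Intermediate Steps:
J(Z, s) = -2 + Z*s (J(Z, s) = -2 + s*Z = -2 + Z*s)
((77/J(4, 4) - 42)*(24 + 78) + 90)*28 = ((77/(-2 + 4*4) - 42)*(24 + 78) + 90)*28 = ((77/(-2 + 16) - 42)*102 + 90)*28 = ((77/14 - 42)*102 + 90)*28 = ((77*(1/14) - 42)*102 + 90)*28 = ((11/2 - 42)*102 + 90)*28 = (-73/2*102 + 90)*28 = (-3723 + 90)*28 = -3633*28 = -101724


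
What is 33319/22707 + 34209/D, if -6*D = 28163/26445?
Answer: -123251341312213/639497241 ≈ -1.9273e+5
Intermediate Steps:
D = -28163/158670 (D = -28163/(6*26445) = -⅙*28163/26445 = -28163/158670 ≈ -0.17749)
33319/22707 + 34209/D = 33319/22707 + 34209/(-28163/158670) = 33319*(1/22707) + 34209*(-158670/28163) = 33319/22707 - 5427942030/28163 = -123251341312213/639497241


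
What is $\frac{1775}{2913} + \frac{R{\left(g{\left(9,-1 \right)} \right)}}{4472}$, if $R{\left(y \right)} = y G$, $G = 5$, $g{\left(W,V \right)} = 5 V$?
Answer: $\frac{7864975}{13026936} \approx 0.60375$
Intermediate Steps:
$R{\left(y \right)} = 5 y$ ($R{\left(y \right)} = y 5 = 5 y$)
$\frac{1775}{2913} + \frac{R{\left(g{\left(9,-1 \right)} \right)}}{4472} = \frac{1775}{2913} + \frac{5 \cdot 5 \left(-1\right)}{4472} = 1775 \cdot \frac{1}{2913} + 5 \left(-5\right) \frac{1}{4472} = \frac{1775}{2913} - \frac{25}{4472} = \frac{7864975}{13026936}$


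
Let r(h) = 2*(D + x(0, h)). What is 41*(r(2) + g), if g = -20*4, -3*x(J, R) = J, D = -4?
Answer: -3608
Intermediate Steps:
x(J, R) = -J/3
g = -80
r(h) = -8 (r(h) = 2*(-4 - ⅓*0) = 2*(-4 + 0) = 2*(-4) = -8)
41*(r(2) + g) = 41*(-8 - 80) = 41*(-88) = -3608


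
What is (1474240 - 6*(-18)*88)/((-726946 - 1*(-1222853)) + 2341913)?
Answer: 370936/709455 ≈ 0.52285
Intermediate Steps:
(1474240 - 6*(-18)*88)/((-726946 - 1*(-1222853)) + 2341913) = (1474240 + 108*88)/((-726946 + 1222853) + 2341913) = (1474240 + 9504)/(495907 + 2341913) = 1483744/2837820 = 1483744*(1/2837820) = 370936/709455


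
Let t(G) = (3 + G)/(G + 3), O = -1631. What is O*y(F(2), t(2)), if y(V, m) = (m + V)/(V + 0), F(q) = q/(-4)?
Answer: 1631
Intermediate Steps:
t(G) = 1 (t(G) = (3 + G)/(3 + G) = 1)
F(q) = -q/4 (F(q) = q*(-¼) = -q/4)
y(V, m) = (V + m)/V
O*y(F(2), t(2)) = -1631*(-¼*2 + 1)/((-¼*2)) = -1631*(-½ + 1)/(-½) = -(-3262)/2 = -1631*(-1) = 1631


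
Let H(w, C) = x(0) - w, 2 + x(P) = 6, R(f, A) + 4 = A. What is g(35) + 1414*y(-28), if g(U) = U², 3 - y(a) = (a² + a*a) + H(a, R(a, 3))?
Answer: -2256933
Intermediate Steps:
R(f, A) = -4 + A
x(P) = 4 (x(P) = -2 + 6 = 4)
H(w, C) = 4 - w
y(a) = -1 + a - 2*a² (y(a) = 3 - ((a² + a*a) + (4 - a)) = 3 - ((a² + a²) + (4 - a)) = 3 - (2*a² + (4 - a)) = 3 - (4 - a + 2*a²) = 3 + (-4 + a - 2*a²) = -1 + a - 2*a²)
g(35) + 1414*y(-28) = 35² + 1414*(-1 - 28 - 2*(-28)²) = 1225 + 1414*(-1 - 28 - 2*784) = 1225 + 1414*(-1 - 28 - 1568) = 1225 + 1414*(-1597) = 1225 - 2258158 = -2256933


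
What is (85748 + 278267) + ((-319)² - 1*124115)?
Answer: 341661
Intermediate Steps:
(85748 + 278267) + ((-319)² - 1*124115) = 364015 + (101761 - 124115) = 364015 - 22354 = 341661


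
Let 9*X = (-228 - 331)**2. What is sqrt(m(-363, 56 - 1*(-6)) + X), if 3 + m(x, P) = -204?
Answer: sqrt(310618)/3 ≈ 185.78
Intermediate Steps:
m(x, P) = -207 (m(x, P) = -3 - 204 = -207)
X = 312481/9 (X = (-228 - 331)**2/9 = (1/9)*(-559)**2 = (1/9)*312481 = 312481/9 ≈ 34720.)
sqrt(m(-363, 56 - 1*(-6)) + X) = sqrt(-207 + 312481/9) = sqrt(310618/9) = sqrt(310618)/3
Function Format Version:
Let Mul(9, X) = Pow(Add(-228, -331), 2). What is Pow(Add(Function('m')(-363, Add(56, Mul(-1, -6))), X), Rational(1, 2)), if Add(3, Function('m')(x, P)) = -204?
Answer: Mul(Rational(1, 3), Pow(310618, Rational(1, 2))) ≈ 185.78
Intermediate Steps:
Function('m')(x, P) = -207 (Function('m')(x, P) = Add(-3, -204) = -207)
X = Rational(312481, 9) (X = Mul(Rational(1, 9), Pow(Add(-228, -331), 2)) = Mul(Rational(1, 9), Pow(-559, 2)) = Mul(Rational(1, 9), 312481) = Rational(312481, 9) ≈ 34720.)
Pow(Add(Function('m')(-363, Add(56, Mul(-1, -6))), X), Rational(1, 2)) = Pow(Add(-207, Rational(312481, 9)), Rational(1, 2)) = Pow(Rational(310618, 9), Rational(1, 2)) = Mul(Rational(1, 3), Pow(310618, Rational(1, 2)))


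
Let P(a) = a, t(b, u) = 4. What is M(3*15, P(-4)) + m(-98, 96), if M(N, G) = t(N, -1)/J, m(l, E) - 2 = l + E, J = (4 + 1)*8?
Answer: ⅒ ≈ 0.10000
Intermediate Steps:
J = 40 (J = 5*8 = 40)
m(l, E) = 2 + E + l (m(l, E) = 2 + (l + E) = 2 + (E + l) = 2 + E + l)
M(N, G) = ⅒ (M(N, G) = 4/40 = 4*(1/40) = ⅒)
M(3*15, P(-4)) + m(-98, 96) = ⅒ + (2 + 96 - 98) = ⅒ + 0 = ⅒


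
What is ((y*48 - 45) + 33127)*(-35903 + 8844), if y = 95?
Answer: -1018554878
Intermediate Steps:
((y*48 - 45) + 33127)*(-35903 + 8844) = ((95*48 - 45) + 33127)*(-35903 + 8844) = ((4560 - 45) + 33127)*(-27059) = (4515 + 33127)*(-27059) = 37642*(-27059) = -1018554878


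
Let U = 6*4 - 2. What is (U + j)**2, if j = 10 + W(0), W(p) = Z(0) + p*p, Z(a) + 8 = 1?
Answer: 625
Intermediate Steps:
Z(a) = -7 (Z(a) = -8 + 1 = -7)
W(p) = -7 + p**2 (W(p) = -7 + p*p = -7 + p**2)
j = 3 (j = 10 + (-7 + 0**2) = 10 + (-7 + 0) = 10 - 7 = 3)
U = 22 (U = 24 - 2 = 22)
(U + j)**2 = (22 + 3)**2 = 25**2 = 625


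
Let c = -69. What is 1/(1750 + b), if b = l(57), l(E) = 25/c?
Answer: 69/120725 ≈ 0.00057155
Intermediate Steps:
l(E) = -25/69 (l(E) = 25/(-69) = 25*(-1/69) = -25/69)
b = -25/69 ≈ -0.36232
1/(1750 + b) = 1/(1750 - 25/69) = 1/(120725/69) = 69/120725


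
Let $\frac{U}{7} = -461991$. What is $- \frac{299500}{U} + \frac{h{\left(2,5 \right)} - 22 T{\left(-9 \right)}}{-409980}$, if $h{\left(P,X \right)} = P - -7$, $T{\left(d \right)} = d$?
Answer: $\frac{40706528347}{441949830420} \approx 0.092107$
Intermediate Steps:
$U = -3233937$ ($U = 7 \left(-461991\right) = -3233937$)
$h{\left(P,X \right)} = 7 + P$ ($h{\left(P,X \right)} = P + 7 = 7 + P$)
$- \frac{299500}{U} + \frac{h{\left(2,5 \right)} - 22 T{\left(-9 \right)}}{-409980} = - \frac{299500}{-3233937} + \frac{\left(7 + 2\right) - -198}{-409980} = \left(-299500\right) \left(- \frac{1}{3233937}\right) + \left(9 + 198\right) \left(- \frac{1}{409980}\right) = \frac{299500}{3233937} + 207 \left(- \frac{1}{409980}\right) = \frac{299500}{3233937} - \frac{69}{136660} = \frac{40706528347}{441949830420}$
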